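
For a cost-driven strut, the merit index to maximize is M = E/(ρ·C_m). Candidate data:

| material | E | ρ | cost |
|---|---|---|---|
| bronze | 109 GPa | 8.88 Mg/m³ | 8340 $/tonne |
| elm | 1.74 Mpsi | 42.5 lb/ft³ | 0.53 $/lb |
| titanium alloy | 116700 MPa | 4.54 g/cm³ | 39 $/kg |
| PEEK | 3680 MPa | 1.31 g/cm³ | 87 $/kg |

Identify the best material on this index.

Putting every candidate on a common basis:
  bronze: E = 109.0 GPa, ρ = 8880 kg/m³, cost = 8.340 $/kg
  elm: E = 12.00 GPa, ρ = 680.8 kg/m³, cost = 1.168 $/kg
  titanium alloy: E = 116.7 GPa, ρ = 4540 kg/m³, cost = 39.00 $/kg
  PEEK: E = 3.680 GPa, ρ = 1310 kg/m³, cost = 87.00 $/kg
  elm: M = 15.1 MN·m per $
  bronze: M = 1.47 MN·m per $
  titanium alloy: M = 0.659 MN·m per $
  PEEK: M = 0.0323 MN·m per $
Highest index: elm.

elm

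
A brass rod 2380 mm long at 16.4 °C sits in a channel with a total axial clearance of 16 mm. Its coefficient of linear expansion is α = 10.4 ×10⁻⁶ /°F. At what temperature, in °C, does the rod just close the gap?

376 °C

α = 10.4×10⁻⁶/°F × 9/5 = 18.7×10⁻⁶/K.
α·L₀·ΔT = 16.0 mm ⇒ ΔT = 16.0 / (18.7×10⁻⁶ × 2380.0) = 359.1 K.
T = 16.4 + 359.1 = 375.5 °C.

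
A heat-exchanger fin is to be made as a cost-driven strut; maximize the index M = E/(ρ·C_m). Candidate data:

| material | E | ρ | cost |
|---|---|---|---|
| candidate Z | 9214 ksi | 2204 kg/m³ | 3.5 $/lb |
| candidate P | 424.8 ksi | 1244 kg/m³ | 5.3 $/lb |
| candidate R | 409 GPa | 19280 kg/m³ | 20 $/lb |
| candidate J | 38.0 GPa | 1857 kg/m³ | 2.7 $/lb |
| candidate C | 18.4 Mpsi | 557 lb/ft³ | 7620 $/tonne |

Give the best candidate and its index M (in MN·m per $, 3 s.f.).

Convert each candidate to consistent units, then evaluate M:
  candidate Z: E = 63.53 GPa, ρ = 2204 kg/m³, cost = 7.716 $/kg
  candidate P: E = 2.929 GPa, ρ = 1244 kg/m³, cost = 11.68 $/kg
  candidate R: E = 409.0 GPa, ρ = 19280 kg/m³, cost = 44.09 $/kg
  candidate J: E = 38.00 GPa, ρ = 1857 kg/m³, cost = 5.952 $/kg
  candidate C: E = 126.9 GPa, ρ = 8922 kg/m³, cost = 7.620 $/kg
  candidate Z: M = 3.74 MN·m per $
  candidate J: M = 3.44 MN·m per $
  candidate C: M = 1.87 MN·m per $
  candidate R: M = 0.481 MN·m per $
  candidate P: M = 0.202 MN·m per $
Candidate Z has the largest M.

candidate Z, M = 3.74 MN·m per $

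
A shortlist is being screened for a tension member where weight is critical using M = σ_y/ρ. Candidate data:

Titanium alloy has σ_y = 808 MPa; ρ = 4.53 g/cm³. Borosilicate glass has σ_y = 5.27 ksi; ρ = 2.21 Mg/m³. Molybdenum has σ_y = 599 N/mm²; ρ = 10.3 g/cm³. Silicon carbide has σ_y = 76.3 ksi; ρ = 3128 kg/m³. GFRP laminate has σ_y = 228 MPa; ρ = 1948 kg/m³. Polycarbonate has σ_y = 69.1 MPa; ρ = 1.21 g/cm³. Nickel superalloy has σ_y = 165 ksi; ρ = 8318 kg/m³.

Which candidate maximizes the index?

Putting every candidate on a common basis:
  titanium alloy: σ_y = 808.0 MPa, ρ = 4530 kg/m³
  borosilicate glass: σ_y = 36.34 MPa, ρ = 2210 kg/m³
  molybdenum: σ_y = 599.0 MPa, ρ = 10300 kg/m³
  silicon carbide: σ_y = 526.1 MPa, ρ = 3128 kg/m³
  GFRP laminate: σ_y = 228.0 MPa, ρ = 1948 kg/m³
  polycarbonate: σ_y = 69.10 MPa, ρ = 1210 kg/m³
  nickel superalloy: σ_y = 1138 MPa, ρ = 8318 kg/m³
  titanium alloy: M = 178 kN·m/kg
  silicon carbide: M = 168 kN·m/kg
  nickel superalloy: M = 137 kN·m/kg
  GFRP laminate: M = 117 kN·m/kg
  molybdenum: M = 58.2 kN·m/kg
  polycarbonate: M = 57.1 kN·m/kg
  borosilicate glass: M = 16.4 kN·m/kg
Titanium alloy ranks first.

titanium alloy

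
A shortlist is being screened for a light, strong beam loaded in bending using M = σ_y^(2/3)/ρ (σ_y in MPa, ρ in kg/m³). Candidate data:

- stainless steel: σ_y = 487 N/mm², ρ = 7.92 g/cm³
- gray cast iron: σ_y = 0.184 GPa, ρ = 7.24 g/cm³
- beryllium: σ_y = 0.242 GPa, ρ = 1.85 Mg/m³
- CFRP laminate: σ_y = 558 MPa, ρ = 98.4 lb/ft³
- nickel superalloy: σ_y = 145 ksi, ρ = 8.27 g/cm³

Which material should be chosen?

In SI units:
  stainless steel: σ_y = 487.0 MPa, ρ = 7920 kg/m³
  gray cast iron: σ_y = 184.0 MPa, ρ = 7240 kg/m³
  beryllium: σ_y = 242.0 MPa, ρ = 1850 kg/m³
  CFRP laminate: σ_y = 558.0 MPa, ρ = 1576 kg/m³
  nickel superalloy: σ_y = 999.7 MPa, ρ = 8270 kg/m³
  CFRP laminate: M = 43.0×10⁻³
  beryllium: M = 21.0×10⁻³
  nickel superalloy: M = 12.1×10⁻³
  stainless steel: M = 7.82×10⁻³
  gray cast iron: M = 4.47×10⁻³
CFRP laminate has the largest M.

CFRP laminate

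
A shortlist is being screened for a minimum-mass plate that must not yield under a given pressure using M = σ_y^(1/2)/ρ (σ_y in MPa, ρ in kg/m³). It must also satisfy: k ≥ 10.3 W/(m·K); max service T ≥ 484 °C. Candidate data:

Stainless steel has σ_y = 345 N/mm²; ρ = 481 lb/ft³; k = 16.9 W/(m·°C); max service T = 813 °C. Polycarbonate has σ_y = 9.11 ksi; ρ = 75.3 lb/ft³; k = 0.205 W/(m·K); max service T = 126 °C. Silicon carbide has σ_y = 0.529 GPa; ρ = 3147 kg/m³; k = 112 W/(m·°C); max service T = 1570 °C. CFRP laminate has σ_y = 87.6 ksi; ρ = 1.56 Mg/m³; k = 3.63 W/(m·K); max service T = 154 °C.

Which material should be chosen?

silicon carbide

Screen on constraints: k ≥ 10.3 W/(m·K); max service T ≥ 484 °C. Survivors: stainless steel, silicon carbide.
After converting to SI:
  stainless steel: σ_y = 345.0 MPa, ρ = 7705 kg/m³
  silicon carbide: σ_y = 529.0 MPa, ρ = 3147 kg/m³
  silicon carbide: M = 7.31×10⁻³
  stainless steel: M = 2.41×10⁻³
Silicon carbide has the largest M.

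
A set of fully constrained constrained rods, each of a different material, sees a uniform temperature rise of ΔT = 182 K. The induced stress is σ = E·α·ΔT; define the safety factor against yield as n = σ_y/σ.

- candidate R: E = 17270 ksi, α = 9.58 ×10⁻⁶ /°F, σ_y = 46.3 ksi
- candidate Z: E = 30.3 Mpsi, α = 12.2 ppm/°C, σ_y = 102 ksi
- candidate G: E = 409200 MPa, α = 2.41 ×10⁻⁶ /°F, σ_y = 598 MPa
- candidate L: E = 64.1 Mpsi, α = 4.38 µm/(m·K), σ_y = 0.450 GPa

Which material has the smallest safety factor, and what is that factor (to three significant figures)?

candidate R, n = 0.854

Per material, after unit conversion:
  candidate R: E = 119.1, α = 17.2, σ_y = 319.2 → σ = 374 MPa, n = 0.854
  candidate Z: E = 208.9, α = 12.2, σ_y = 703.3 → σ = 464 MPa, n = 1.52
  candidate G: E = 409.2, α = 4.34, σ_y = 598.0 → σ = 323 MPa, n = 1.85
  candidate L: E = 442.0, α = 4.38, σ_y = 450.0 → σ = 352 MPa, n = 1.28
Smallest n: candidate R with n = 0.854.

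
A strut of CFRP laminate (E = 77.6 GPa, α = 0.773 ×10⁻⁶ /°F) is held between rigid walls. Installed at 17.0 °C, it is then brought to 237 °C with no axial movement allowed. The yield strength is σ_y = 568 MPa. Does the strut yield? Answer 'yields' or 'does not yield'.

does not yield

α = 0.773×10⁻⁶/°F × 9/5 = 1.39×10⁻⁶/K.
ΔT = 220.0 K. Constrained thermal stress σ = E·α·ΔT = 77.60×10³ MPa × 1.39×10⁻⁶ × 220.0 = 23.8 MPa (compressive).
Compare to σ_y = 568 MPa: σ < σ_y, so it does not yield.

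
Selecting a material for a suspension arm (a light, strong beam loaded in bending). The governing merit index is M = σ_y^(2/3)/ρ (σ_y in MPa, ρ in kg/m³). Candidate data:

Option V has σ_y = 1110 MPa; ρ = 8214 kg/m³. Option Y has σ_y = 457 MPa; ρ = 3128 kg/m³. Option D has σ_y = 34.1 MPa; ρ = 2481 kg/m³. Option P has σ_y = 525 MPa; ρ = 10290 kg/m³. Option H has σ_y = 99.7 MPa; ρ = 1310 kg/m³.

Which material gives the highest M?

option Y

Computing M directly (units already consistent):
  option Y: M = 19.0×10⁻³
  option H: M = 16.4×10⁻³
  option V: M = 13.1×10⁻³
  option P: M = 6.32×10⁻³
  option D: M = 4.24×10⁻³
Option Y ranks first.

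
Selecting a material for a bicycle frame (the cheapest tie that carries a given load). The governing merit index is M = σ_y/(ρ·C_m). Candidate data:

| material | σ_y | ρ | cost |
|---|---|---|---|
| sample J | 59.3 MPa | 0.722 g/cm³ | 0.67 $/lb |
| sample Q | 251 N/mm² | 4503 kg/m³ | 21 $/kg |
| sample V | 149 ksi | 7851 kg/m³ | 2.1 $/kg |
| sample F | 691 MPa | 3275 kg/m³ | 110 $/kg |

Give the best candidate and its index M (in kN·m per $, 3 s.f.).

After converting to SI:
  sample J: σ_y = 59.30 MPa, ρ = 722.0 kg/m³, cost = 1.477 $/kg
  sample Q: σ_y = 251.0 MPa, ρ = 4503 kg/m³, cost = 21.00 $/kg
  sample V: σ_y = 1027 MPa, ρ = 7851 kg/m³, cost = 2.100 $/kg
  sample F: σ_y = 691.0 MPa, ρ = 3275 kg/m³, cost = 110.0 $/kg
  sample V: M = 62.3 kN·m per $
  sample J: M = 55.6 kN·m per $
  sample Q: M = 2.65 kN·m per $
  sample F: M = 1.92 kN·m per $
The maximum is for sample V.

sample V, M = 62.3 kN·m per $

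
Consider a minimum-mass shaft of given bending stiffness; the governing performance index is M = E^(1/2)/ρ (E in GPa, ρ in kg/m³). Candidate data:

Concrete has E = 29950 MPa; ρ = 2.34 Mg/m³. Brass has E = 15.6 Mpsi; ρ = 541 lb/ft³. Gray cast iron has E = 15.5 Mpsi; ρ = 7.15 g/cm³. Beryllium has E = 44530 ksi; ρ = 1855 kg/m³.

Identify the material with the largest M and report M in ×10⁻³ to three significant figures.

beryllium, M = 9.45×10⁻³

After converting to SI:
  concrete: E = 29.95 GPa, ρ = 2340 kg/m³
  brass: E = 107.6 GPa, ρ = 8666 kg/m³
  gray cast iron: E = 106.9 GPa, ρ = 7150 kg/m³
  beryllium: E = 307.0 GPa, ρ = 1855 kg/m³
  beryllium: M = 9.45×10⁻³
  concrete: M = 2.34×10⁻³
  gray cast iron: M = 1.45×10⁻³
  brass: M = 1.20×10⁻³
Beryllium has the largest M.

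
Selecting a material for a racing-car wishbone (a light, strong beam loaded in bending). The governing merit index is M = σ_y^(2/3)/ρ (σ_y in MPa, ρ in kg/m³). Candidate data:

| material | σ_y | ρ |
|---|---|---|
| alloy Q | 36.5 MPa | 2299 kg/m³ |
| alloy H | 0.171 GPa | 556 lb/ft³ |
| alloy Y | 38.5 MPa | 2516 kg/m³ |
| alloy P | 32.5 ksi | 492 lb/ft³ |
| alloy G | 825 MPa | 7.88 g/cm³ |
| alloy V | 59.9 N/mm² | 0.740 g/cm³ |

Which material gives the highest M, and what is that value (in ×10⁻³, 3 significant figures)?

alloy V, M = 20.7×10⁻³

Convert each candidate to consistent units, then evaluate M:
  alloy Q: σ_y = 36.50 MPa, ρ = 2299 kg/m³
  alloy H: σ_y = 171.0 MPa, ρ = 8906 kg/m³
  alloy Y: σ_y = 38.50 MPa, ρ = 2516 kg/m³
  alloy P: σ_y = 224.1 MPa, ρ = 7881 kg/m³
  alloy G: σ_y = 825.0 MPa, ρ = 7880 kg/m³
  alloy V: σ_y = 59.90 MPa, ρ = 740.0 kg/m³
  alloy V: M = 20.7×10⁻³
  alloy G: M = 11.2×10⁻³
  alloy Q: M = 4.79×10⁻³
  alloy P: M = 4.68×10⁻³
  alloy Y: M = 4.53×10⁻³
  alloy H: M = 3.46×10⁻³
Alloy V ranks first.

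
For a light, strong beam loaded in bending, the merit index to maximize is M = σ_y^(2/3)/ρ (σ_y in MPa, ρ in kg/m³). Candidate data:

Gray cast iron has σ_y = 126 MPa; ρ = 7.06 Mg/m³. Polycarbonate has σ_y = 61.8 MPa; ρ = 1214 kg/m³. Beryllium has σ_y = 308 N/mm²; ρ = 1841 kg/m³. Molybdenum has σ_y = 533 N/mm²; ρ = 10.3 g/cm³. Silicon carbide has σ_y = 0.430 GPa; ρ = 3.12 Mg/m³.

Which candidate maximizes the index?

beryllium

In SI units:
  gray cast iron: σ_y = 126.0 MPa, ρ = 7060 kg/m³
  polycarbonate: σ_y = 61.80 MPa, ρ = 1214 kg/m³
  beryllium: σ_y = 308.0 MPa, ρ = 1841 kg/m³
  molybdenum: σ_y = 533.0 MPa, ρ = 10300 kg/m³
  silicon carbide: σ_y = 430.0 MPa, ρ = 3120 kg/m³
  beryllium: M = 24.8×10⁻³
  silicon carbide: M = 18.3×10⁻³
  polycarbonate: M = 12.9×10⁻³
  molybdenum: M = 6.38×10⁻³
  gray cast iron: M = 3.56×10⁻³
The maximum is for beryllium.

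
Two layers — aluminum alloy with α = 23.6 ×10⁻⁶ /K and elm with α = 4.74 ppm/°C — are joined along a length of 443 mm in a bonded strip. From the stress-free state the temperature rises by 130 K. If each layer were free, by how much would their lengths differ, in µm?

Δα = |23.6 − 4.74|×10⁻⁶/K = 18.9×10⁻⁶/K.
ΔL_mismatch = Δα·L·ΔT = 18.9×10⁻⁶ × 443.0 mm × 130.0 K = 1090 µm.

1090 µm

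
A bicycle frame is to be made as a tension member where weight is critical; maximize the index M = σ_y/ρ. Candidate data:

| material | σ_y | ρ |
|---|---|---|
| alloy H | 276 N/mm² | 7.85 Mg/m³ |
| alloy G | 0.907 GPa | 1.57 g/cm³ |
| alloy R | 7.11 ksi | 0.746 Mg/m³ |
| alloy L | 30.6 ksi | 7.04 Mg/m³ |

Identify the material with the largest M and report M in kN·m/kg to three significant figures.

Convert each candidate to consistent units, then evaluate M:
  alloy H: σ_y = 276.0 MPa, ρ = 7850 kg/m³
  alloy G: σ_y = 907.0 MPa, ρ = 1570 kg/m³
  alloy R: σ_y = 49.02 MPa, ρ = 746.0 kg/m³
  alloy L: σ_y = 211.0 MPa, ρ = 7040 kg/m³
  alloy G: M = 578 kN·m/kg
  alloy R: M = 65.7 kN·m/kg
  alloy H: M = 35.2 kN·m/kg
  alloy L: M = 30.0 kN·m/kg
Highest index: alloy G.

alloy G, M = 578 kN·m/kg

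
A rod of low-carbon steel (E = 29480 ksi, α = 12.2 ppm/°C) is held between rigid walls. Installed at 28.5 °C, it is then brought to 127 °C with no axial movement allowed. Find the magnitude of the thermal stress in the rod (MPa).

244 MPa

E = 29480 ksi = 203.3 GPa.
ΔT = 98.50 K. Constrained thermal stress σ = E·α·ΔT = 203.3×10³ MPa × 12.2×10⁻⁶ × 98.50 = 244 MPa (compressive).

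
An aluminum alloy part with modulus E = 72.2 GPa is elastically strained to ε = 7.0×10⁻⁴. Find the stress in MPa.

σ = E·ε = 72200 MPa × 7.0×10⁻⁴ = 50.5 MPa.

50.5 MPa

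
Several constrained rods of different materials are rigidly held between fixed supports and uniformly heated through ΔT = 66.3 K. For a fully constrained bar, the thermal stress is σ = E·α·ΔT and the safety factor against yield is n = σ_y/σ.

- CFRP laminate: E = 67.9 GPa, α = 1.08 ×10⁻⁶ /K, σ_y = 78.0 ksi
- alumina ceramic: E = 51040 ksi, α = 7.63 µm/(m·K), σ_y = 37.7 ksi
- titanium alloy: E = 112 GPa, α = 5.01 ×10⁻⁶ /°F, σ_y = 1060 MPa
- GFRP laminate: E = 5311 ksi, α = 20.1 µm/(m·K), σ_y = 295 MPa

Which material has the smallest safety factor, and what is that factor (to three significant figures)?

alumina ceramic, n = 1.46

Per material, after unit conversion:
  CFRP laminate: E = 67.90, α = 1.08, σ_y = 537.8 → σ = 4.86 MPa, n = 111
  alumina ceramic: E = 351.9, α = 7.63, σ_y = 259.9 → σ = 178 MPa, n = 1.46
  titanium alloy: E = 112.0, α = 9.02, σ_y = 1060 → σ = 67.0 MPa, n = 15.8
  GFRP laminate: E = 36.62, α = 20.1, σ_y = 295.0 → σ = 48.8 MPa, n = 6.05
The minimum is alumina ceramic at n = 1.46.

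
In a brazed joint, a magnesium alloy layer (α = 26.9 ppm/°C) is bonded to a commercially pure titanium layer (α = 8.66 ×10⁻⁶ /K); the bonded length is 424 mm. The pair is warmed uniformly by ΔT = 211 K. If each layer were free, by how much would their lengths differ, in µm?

1630 µm

Δα = |26.9 − 8.66|×10⁻⁶/K = 18.2×10⁻⁶/K.
ΔL_mismatch = Δα·L·ΔT = 18.2×10⁻⁶ × 424.0 mm × 211.0 K = 1630 µm.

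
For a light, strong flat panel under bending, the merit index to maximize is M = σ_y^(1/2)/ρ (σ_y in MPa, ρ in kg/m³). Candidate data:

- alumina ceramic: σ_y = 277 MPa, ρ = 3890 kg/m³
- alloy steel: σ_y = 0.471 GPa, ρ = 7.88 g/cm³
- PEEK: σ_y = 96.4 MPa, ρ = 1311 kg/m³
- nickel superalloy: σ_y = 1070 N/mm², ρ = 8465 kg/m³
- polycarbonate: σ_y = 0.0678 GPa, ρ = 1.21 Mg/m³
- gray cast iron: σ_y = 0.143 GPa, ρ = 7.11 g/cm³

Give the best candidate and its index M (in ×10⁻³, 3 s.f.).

PEEK, M = 7.49×10⁻³

Putting every candidate on a common basis:
  alumina ceramic: σ_y = 277.0 MPa, ρ = 3890 kg/m³
  alloy steel: σ_y = 471.0 MPa, ρ = 7880 kg/m³
  PEEK: σ_y = 96.40 MPa, ρ = 1311 kg/m³
  nickel superalloy: σ_y = 1070 MPa, ρ = 8465 kg/m³
  polycarbonate: σ_y = 67.80 MPa, ρ = 1210 kg/m³
  gray cast iron: σ_y = 143.0 MPa, ρ = 7110 kg/m³
  PEEK: M = 7.49×10⁻³
  polycarbonate: M = 6.81×10⁻³
  alumina ceramic: M = 4.28×10⁻³
  nickel superalloy: M = 3.86×10⁻³
  alloy steel: M = 2.75×10⁻³
  gray cast iron: M = 1.68×10⁻³
The maximum is for PEEK.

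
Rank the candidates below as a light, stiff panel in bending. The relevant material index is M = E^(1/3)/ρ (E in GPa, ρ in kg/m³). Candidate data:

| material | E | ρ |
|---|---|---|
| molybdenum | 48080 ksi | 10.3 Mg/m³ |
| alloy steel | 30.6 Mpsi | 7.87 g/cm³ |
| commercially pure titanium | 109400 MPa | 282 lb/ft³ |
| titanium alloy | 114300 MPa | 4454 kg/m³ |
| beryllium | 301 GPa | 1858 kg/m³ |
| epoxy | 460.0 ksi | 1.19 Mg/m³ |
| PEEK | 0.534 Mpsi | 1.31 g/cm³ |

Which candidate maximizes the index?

After converting to SI:
  molybdenum: E = 331.5 GPa, ρ = 10300 kg/m³
  alloy steel: E = 211.0 GPa, ρ = 7870 kg/m³
  commercially pure titanium: E = 109.4 GPa, ρ = 4517 kg/m³
  titanium alloy: E = 114.3 GPa, ρ = 4454 kg/m³
  beryllium: E = 301.0 GPa, ρ = 1858 kg/m³
  epoxy: E = 3.172 GPa, ρ = 1190 kg/m³
  PEEK: E = 3.682 GPa, ρ = 1310 kg/m³
  beryllium: M = 3.61×10⁻³
  epoxy: M = 1.23×10⁻³
  PEEK: M = 1.18×10⁻³
  titanium alloy: M = 1.09×10⁻³
  commercially pure titanium: M = 1.06×10⁻³
  alloy steel: M = 0.756×10⁻³
  molybdenum: M = 0.672×10⁻³
The maximum is for beryllium.

beryllium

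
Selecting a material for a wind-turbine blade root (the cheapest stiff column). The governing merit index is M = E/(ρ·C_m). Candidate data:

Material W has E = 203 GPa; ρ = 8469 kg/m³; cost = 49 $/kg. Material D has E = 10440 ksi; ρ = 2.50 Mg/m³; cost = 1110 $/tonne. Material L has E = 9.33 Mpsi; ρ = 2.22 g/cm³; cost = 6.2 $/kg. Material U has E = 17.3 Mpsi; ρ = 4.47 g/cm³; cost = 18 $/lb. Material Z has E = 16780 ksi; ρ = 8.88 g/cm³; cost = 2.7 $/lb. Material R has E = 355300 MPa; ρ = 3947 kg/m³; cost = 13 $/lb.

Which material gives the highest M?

material D

Normalizing units and computing the index:
  material W: E = 203.0 GPa, ρ = 8469 kg/m³, cost = 49.00 $/kg
  material D: E = 71.98 GPa, ρ = 2500 kg/m³, cost = 1.110 $/kg
  material L: E = 64.33 GPa, ρ = 2220 kg/m³, cost = 6.200 $/kg
  material U: E = 119.3 GPa, ρ = 4470 kg/m³, cost = 39.68 $/kg
  material Z: E = 115.7 GPa, ρ = 8880 kg/m³, cost = 5.952 $/kg
  material R: E = 355.3 GPa, ρ = 3947 kg/m³, cost = 28.66 $/kg
  material D: M = 25.9 MN·m per $
  material L: M = 4.67 MN·m per $
  material R: M = 3.14 MN·m per $
  material Z: M = 2.19 MN·m per $
  material U: M = 0.672 MN·m per $
  material W: M = 0.489 MN·m per $
Highest index: material D.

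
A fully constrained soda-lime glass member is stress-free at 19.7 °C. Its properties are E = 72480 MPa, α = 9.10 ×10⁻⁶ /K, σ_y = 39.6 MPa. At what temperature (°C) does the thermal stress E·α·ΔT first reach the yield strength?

E = 72480 MPa = 72.48 GPa.
E·α·ΔT = 39.60 MPa ⇒ ΔT = 39.60 / (72.48×10³ × 9.10×10⁻⁶) = 60.04 K.
T = 19.7 + 60.04 = 79.74 °C.

79.7 °C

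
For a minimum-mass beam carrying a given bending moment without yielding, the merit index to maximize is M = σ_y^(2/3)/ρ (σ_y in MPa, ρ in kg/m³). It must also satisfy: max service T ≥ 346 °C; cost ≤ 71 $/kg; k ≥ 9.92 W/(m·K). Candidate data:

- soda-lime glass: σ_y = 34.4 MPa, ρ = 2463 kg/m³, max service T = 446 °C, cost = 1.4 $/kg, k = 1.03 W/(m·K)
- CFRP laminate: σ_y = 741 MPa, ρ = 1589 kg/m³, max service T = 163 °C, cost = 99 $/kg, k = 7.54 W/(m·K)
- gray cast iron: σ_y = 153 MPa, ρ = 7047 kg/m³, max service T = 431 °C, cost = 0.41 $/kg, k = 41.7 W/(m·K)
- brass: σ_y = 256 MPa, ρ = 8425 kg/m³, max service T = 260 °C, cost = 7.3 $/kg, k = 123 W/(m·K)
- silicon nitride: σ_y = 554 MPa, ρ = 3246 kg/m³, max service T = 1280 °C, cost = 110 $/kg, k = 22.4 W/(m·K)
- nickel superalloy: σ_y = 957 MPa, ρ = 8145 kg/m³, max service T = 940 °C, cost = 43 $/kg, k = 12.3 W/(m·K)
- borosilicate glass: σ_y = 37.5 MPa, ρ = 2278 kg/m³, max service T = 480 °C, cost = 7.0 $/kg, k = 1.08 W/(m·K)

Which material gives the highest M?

nickel superalloy

Screen on constraints: max service T ≥ 346 °C; cost ≤ 71 $/kg; k ≥ 9.92 W/(m·K). Survivors: gray cast iron, nickel superalloy.
Computing M directly (units already consistent):
  nickel superalloy: M = 11.9×10⁻³
  gray cast iron: M = 4.06×10⁻³
Highest index: nickel superalloy.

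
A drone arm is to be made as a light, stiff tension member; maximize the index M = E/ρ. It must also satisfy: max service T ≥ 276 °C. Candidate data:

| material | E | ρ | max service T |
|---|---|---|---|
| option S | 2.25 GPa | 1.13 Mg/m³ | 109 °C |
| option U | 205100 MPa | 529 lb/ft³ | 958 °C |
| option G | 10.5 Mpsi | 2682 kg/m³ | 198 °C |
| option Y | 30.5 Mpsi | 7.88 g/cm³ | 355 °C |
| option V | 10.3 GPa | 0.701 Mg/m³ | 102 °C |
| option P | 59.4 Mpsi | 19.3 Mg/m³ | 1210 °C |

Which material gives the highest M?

option Y

Screen on constraints: max service T ≥ 276 °C. Survivors: option U, option Y, option P.
In SI units:
  option U: E = 205.1 GPa, ρ = 8474 kg/m³
  option Y: E = 210.3 GPa, ρ = 7880 kg/m³
  option P: E = 409.5 GPa, ρ = 19300 kg/m³
  option Y: M = 26.7 MN·m/kg
  option U: M = 24.2 MN·m/kg
  option P: M = 21.2 MN·m/kg
Option Y has the largest M.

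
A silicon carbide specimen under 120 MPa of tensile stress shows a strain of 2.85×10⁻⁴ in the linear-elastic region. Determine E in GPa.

E = σ/ε = 120 MPa / 2.85×10⁻⁴ = 421100 MPa = 421 GPa.

421 GPa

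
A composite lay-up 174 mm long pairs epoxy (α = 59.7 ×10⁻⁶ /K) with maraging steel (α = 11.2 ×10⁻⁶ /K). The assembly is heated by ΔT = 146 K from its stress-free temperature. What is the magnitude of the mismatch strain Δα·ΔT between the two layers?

Δα = |59.7 − 11.2|×10⁻⁶/K = 48.5×10⁻⁶/K.
Mismatch strain = Δα·ΔT = 48.5×10⁻⁶ × 146.0 = 7.08×10⁻³.

7.08×10⁻³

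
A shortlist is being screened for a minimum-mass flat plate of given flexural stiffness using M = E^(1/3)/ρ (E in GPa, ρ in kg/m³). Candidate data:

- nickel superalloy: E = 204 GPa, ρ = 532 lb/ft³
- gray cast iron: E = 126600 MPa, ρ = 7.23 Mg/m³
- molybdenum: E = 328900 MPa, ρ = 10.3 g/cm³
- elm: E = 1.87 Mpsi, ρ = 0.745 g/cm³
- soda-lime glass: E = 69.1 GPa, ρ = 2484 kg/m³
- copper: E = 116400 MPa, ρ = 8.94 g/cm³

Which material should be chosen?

Normalizing units and computing the index:
  nickel superalloy: E = 204.0 GPa, ρ = 8522 kg/m³
  gray cast iron: E = 126.6 GPa, ρ = 7230 kg/m³
  molybdenum: E = 328.9 GPa, ρ = 10300 kg/m³
  elm: E = 12.89 GPa, ρ = 745.0 kg/m³
  soda-lime glass: E = 69.10 GPa, ρ = 2484 kg/m³
  copper: E = 116.4 GPa, ρ = 8940 kg/m³
  elm: M = 3.15×10⁻³
  soda-lime glass: M = 1.65×10⁻³
  gray cast iron: M = 0.695×10⁻³
  nickel superalloy: M = 0.691×10⁻³
  molybdenum: M = 0.670×10⁻³
  copper: M = 0.546×10⁻³
Elm has the largest M.

elm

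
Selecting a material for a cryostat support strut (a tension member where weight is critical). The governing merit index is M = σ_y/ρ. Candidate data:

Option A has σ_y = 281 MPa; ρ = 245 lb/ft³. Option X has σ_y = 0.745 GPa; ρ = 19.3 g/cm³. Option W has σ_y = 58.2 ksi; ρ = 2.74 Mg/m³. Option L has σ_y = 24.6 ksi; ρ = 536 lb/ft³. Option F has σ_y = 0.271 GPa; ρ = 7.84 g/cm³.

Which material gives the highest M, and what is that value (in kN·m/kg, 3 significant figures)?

After converting to SI:
  option A: σ_y = 281.0 MPa, ρ = 3925 kg/m³
  option X: σ_y = 745.0 MPa, ρ = 19300 kg/m³
  option W: σ_y = 401.3 MPa, ρ = 2740 kg/m³
  option L: σ_y = 169.6 MPa, ρ = 8586 kg/m³
  option F: σ_y = 271.0 MPa, ρ = 7840 kg/m³
  option W: M = 146 kN·m/kg
  option A: M = 71.6 kN·m/kg
  option X: M = 38.6 kN·m/kg
  option F: M = 34.6 kN·m/kg
  option L: M = 19.8 kN·m/kg
Highest index: option W.

option W, M = 146 kN·m/kg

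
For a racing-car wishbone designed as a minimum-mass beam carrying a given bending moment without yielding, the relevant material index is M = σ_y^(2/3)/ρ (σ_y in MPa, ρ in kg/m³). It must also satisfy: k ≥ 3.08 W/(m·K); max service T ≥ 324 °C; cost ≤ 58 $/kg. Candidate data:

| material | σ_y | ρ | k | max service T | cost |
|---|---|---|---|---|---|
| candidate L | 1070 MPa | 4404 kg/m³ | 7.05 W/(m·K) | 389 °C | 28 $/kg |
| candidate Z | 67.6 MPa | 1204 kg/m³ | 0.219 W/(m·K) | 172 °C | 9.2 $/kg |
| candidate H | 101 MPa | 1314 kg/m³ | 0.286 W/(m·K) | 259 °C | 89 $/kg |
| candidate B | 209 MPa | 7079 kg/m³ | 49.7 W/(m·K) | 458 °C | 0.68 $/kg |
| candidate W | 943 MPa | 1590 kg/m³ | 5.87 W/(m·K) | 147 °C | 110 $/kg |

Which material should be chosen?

candidate L

Screen on constraints: k ≥ 3.08 W/(m·K); max service T ≥ 324 °C; cost ≤ 58 $/kg. Survivors: candidate L, candidate B.
Per-candidate index values:
  candidate L: M = 23.8×10⁻³
  candidate B: M = 4.97×10⁻³
Highest index: candidate L.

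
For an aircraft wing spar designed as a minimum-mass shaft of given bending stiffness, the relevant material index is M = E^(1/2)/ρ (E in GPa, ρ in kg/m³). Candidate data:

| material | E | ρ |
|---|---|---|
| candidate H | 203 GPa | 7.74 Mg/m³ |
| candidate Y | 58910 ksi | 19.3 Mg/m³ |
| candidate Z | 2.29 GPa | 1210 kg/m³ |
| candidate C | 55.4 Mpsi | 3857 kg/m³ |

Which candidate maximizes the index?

candidate C

Putting every candidate on a common basis:
  candidate H: E = 203.0 GPa, ρ = 7740 kg/m³
  candidate Y: E = 406.2 GPa, ρ = 19300 kg/m³
  candidate Z: E = 2.290 GPa, ρ = 1210 kg/m³
  candidate C: E = 382.0 GPa, ρ = 3857 kg/m³
  candidate C: M = 5.07×10⁻³
  candidate H: M = 1.84×10⁻³
  candidate Z: M = 1.25×10⁻³
  candidate Y: M = 1.04×10⁻³
Candidate C ranks first.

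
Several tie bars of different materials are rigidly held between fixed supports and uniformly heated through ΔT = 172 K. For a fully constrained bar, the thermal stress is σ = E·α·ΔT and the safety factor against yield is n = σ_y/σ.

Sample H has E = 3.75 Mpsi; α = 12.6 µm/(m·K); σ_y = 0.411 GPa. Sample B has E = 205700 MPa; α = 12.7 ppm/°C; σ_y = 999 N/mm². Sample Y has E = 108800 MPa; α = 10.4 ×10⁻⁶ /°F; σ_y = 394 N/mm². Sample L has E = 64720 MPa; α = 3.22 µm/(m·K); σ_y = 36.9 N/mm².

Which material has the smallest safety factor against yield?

sample L

Per material, after unit conversion:
  sample H: E = 25.86, α = 12.6, σ_y = 411.0 → σ = 56.0 MPa, n = 7.33
  sample B: E = 205.7, α = 12.7, σ_y = 999.0 → σ = 449 MPa, n = 2.22
  sample Y: E = 108.8, α = 18.7, σ_y = 394.0 → σ = 350 MPa, n = 1.12
  sample L: E = 64.72, α = 3.22, σ_y = 36.90 → σ = 35.8 MPa, n = 1.03
The minimum is sample L at n = 1.03.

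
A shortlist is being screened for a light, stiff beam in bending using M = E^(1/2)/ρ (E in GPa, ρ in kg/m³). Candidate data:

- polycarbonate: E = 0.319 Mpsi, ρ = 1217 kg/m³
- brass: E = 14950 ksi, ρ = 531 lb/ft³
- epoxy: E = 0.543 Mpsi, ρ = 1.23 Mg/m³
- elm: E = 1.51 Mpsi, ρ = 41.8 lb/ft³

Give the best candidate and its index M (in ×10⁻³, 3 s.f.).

elm, M = 4.82×10⁻³

Convert each candidate to consistent units, then evaluate M:
  polycarbonate: E = 2.199 GPa, ρ = 1217 kg/m³
  brass: E = 103.1 GPa, ρ = 8506 kg/m³
  epoxy: E = 3.744 GPa, ρ = 1230 kg/m³
  elm: E = 10.41 GPa, ρ = 669.6 kg/m³
  elm: M = 4.82×10⁻³
  epoxy: M = 1.57×10⁻³
  polycarbonate: M = 1.22×10⁻³
  brass: M = 1.19×10⁻³
Elm ranks first.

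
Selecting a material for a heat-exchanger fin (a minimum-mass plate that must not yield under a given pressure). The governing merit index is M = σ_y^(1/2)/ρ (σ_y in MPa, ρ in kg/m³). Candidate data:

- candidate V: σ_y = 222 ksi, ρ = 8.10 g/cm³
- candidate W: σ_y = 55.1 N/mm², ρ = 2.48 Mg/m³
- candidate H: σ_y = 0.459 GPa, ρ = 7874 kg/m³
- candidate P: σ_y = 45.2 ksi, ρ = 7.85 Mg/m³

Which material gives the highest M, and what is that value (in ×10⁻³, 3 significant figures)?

candidate V, M = 4.83×10⁻³

Normalizing units and computing the index:
  candidate V: σ_y = 1531 MPa, ρ = 8100 kg/m³
  candidate W: σ_y = 55.10 MPa, ρ = 2480 kg/m³
  candidate H: σ_y = 459.0 MPa, ρ = 7874 kg/m³
  candidate P: σ_y = 311.6 MPa, ρ = 7850 kg/m³
  candidate V: M = 4.83×10⁻³
  candidate W: M = 2.99×10⁻³
  candidate H: M = 2.72×10⁻³
  candidate P: M = 2.25×10⁻³
Highest index: candidate V.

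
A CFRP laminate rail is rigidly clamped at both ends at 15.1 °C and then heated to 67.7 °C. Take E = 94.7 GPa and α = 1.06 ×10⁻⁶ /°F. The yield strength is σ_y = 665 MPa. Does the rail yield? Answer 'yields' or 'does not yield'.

does not yield

α = 1.06×10⁻⁶/°F × 9/5 = 1.91×10⁻⁶/K.
ΔT = 52.60 K. Constrained thermal stress σ = E·α·ΔT = 94.70×10³ MPa × 1.91×10⁻⁶ × 52.60 = 9.50 MPa (compressive).
Compare to σ_y = 665 MPa: σ < σ_y, so it does not yield.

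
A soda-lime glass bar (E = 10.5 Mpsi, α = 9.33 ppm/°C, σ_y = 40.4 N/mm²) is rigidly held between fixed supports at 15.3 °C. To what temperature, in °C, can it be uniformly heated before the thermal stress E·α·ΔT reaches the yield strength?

75.1 °C

E = 10.5 Mpsi = 72.39 GPa.
σ_y = 40.4 N/mm² = 40.40 MPa.
E·α·ΔT = 40.40 MPa ⇒ ΔT = 40.40 / (72.39×10³ × 9.33×10⁻⁶) = 59.81 K.
T = 15.3 + 59.81 = 75.11 °C.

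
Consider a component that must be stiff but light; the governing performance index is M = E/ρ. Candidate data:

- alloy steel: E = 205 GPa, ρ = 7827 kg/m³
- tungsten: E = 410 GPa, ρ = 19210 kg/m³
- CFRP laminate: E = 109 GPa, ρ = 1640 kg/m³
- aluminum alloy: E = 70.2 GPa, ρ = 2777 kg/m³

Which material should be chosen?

Per-candidate index values:
  CFRP laminate: M = 66.5 MN·m/kg
  alloy steel: M = 26.2 MN·m/kg
  aluminum alloy: M = 25.3 MN·m/kg
  tungsten: M = 21.3 MN·m/kg
The maximum is for CFRP laminate.

CFRP laminate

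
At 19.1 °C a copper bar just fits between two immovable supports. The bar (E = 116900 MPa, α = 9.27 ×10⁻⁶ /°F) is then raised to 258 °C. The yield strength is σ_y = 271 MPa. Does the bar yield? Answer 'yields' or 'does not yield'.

E = 116900 MPa = 116.9 GPa.
α = 9.27×10⁻⁶/°F × 9/5 = 16.7×10⁻⁶/K.
ΔT = 238.9 K. Constrained thermal stress σ = E·α·ΔT = 116.9×10³ MPa × 16.7×10⁻⁶ × 238.9 = 466 MPa (compressive).
Compare to σ_y = 271 MPa: σ ≥ σ_y, so it yields.

yields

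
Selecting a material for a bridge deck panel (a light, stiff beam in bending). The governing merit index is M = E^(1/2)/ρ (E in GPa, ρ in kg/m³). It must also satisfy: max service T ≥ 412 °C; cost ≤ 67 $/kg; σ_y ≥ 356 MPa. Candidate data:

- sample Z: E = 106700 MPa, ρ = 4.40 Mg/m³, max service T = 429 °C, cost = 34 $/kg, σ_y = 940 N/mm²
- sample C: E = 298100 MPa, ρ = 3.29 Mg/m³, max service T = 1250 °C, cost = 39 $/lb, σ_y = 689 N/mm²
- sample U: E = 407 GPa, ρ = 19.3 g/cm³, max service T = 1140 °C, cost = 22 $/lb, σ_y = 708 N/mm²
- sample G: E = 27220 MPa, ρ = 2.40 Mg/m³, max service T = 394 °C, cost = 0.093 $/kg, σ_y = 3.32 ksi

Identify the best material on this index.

sample Z

Screen on constraints: max service T ≥ 412 °C; cost ≤ 67 $/kg; σ_y ≥ 356 MPa. Survivors: sample Z, sample U.
Normalizing units and computing the index:
  sample Z: E = 106.7 GPa, ρ = 4400 kg/m³
  sample U: E = 407.0 GPa, ρ = 19300 kg/m³
  sample Z: M = 2.35×10⁻³
  sample U: M = 1.05×10⁻³
Sample Z ranks first.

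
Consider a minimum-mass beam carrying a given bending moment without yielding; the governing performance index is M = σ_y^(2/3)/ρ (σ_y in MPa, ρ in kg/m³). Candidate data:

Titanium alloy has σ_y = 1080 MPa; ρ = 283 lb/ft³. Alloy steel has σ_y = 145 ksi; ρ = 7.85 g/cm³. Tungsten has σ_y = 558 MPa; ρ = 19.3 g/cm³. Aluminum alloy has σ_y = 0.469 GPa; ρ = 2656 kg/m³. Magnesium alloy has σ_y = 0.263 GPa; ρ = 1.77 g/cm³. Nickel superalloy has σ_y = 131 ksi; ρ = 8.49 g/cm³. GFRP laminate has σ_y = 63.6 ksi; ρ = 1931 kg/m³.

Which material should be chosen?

GFRP laminate

Putting every candidate on a common basis:
  titanium alloy: σ_y = 1080 MPa, ρ = 4533 kg/m³
  alloy steel: σ_y = 999.7 MPa, ρ = 7850 kg/m³
  tungsten: σ_y = 558.0 MPa, ρ = 19300 kg/m³
  aluminum alloy: σ_y = 469.0 MPa, ρ = 2656 kg/m³
  magnesium alloy: σ_y = 263.0 MPa, ρ = 1770 kg/m³
  nickel superalloy: σ_y = 903.2 MPa, ρ = 8490 kg/m³
  GFRP laminate: σ_y = 438.5 MPa, ρ = 1931 kg/m³
  GFRP laminate: M = 29.9×10⁻³
  titanium alloy: M = 23.2×10⁻³
  magnesium alloy: M = 23.2×10⁻³
  aluminum alloy: M = 22.7×10⁻³
  alloy steel: M = 12.7×10⁻³
  nickel superalloy: M = 11.0×10⁻³
  tungsten: M = 3.51×10⁻³
The maximum is for GFRP laminate.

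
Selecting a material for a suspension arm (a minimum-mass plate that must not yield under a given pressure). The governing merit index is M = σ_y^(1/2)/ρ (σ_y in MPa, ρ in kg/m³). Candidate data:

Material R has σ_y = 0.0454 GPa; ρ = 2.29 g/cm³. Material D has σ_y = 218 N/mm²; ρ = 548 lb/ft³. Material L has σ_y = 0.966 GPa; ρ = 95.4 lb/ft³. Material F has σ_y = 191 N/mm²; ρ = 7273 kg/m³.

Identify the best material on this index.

material L

In SI units:
  material R: σ_y = 45.40 MPa, ρ = 2290 kg/m³
  material D: σ_y = 218.0 MPa, ρ = 8778 kg/m³
  material L: σ_y = 966.0 MPa, ρ = 1528 kg/m³
  material F: σ_y = 191.0 MPa, ρ = 7273 kg/m³
  material L: M = 20.3×10⁻³
  material R: M = 2.94×10⁻³
  material F: M = 1.90×10⁻³
  material D: M = 1.68×10⁻³
The maximum is for material L.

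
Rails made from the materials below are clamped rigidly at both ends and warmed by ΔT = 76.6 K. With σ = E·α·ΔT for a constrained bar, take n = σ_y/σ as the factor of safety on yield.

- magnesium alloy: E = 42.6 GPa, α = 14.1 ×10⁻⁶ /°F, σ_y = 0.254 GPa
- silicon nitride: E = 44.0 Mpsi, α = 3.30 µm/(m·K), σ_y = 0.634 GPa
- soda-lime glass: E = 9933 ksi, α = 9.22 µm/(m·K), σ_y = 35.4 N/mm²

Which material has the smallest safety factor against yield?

soda-lime glass

In consistent units (E in GPa, α in ×10⁻⁶/K, σ_y in MPa):
  magnesium alloy: E = 42.60, α = 25.4, σ_y = 254.0 → σ = 82.8 MPa, n = 3.07
  silicon nitride: E = 303.4, α = 3.30, σ_y = 634.0 → σ = 76.7 MPa, n = 8.27
  soda-lime glass: E = 68.49, α = 9.22, σ_y = 35.40 → σ = 48.4 MPa, n = 0.732
Smallest n: soda-lime glass with n = 0.732.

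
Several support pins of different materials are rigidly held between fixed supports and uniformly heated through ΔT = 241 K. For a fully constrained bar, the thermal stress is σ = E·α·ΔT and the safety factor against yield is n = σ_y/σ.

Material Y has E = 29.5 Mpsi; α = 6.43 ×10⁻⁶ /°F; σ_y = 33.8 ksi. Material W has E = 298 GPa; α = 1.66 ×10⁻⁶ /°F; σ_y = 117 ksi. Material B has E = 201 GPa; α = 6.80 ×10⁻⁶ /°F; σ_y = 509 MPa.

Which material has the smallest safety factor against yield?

Converting E to GPa, α to ×10⁻⁶/K, σ_y to MPa, then σ and n for each:
  material Y: E = 203.4, α = 11.6, σ_y = 233.0 → σ = 567 MPa, n = 0.411
  material W: E = 298.0, α = 2.99, σ_y = 806.7 → σ = 215 MPa, n = 3.76
  material B: E = 201.0, α = 12.2, σ_y = 509.0 → σ = 593 MPa, n = 0.858
Smallest n: material Y with n = 0.411.

material Y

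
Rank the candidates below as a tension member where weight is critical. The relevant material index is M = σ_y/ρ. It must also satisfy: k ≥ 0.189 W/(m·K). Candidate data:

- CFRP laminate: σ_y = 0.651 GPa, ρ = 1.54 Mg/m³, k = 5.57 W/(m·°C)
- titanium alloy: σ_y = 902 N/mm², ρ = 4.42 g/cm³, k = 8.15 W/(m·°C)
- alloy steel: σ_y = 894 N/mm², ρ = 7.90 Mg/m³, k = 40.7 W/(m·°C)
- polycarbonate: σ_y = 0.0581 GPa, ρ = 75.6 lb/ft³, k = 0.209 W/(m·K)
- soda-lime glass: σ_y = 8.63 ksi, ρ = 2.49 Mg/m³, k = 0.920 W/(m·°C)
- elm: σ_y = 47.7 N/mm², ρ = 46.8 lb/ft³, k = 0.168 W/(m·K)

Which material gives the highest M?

CFRP laminate

Screen on constraints: k ≥ 0.189 W/(m·K). Survivors: CFRP laminate, titanium alloy, alloy steel, polycarbonate, soda-lime glass.
Normalizing units and computing the index:
  CFRP laminate: σ_y = 651.0 MPa, ρ = 1540 kg/m³
  titanium alloy: σ_y = 902.0 MPa, ρ = 4420 kg/m³
  alloy steel: σ_y = 894.0 MPa, ρ = 7900 kg/m³
  polycarbonate: σ_y = 58.10 MPa, ρ = 1211 kg/m³
  soda-lime glass: σ_y = 59.50 MPa, ρ = 2490 kg/m³
  CFRP laminate: M = 423 kN·m/kg
  titanium alloy: M = 204 kN·m/kg
  alloy steel: M = 113 kN·m/kg
  polycarbonate: M = 48.0 kN·m/kg
  soda-lime glass: M = 23.9 kN·m/kg
The maximum is for CFRP laminate.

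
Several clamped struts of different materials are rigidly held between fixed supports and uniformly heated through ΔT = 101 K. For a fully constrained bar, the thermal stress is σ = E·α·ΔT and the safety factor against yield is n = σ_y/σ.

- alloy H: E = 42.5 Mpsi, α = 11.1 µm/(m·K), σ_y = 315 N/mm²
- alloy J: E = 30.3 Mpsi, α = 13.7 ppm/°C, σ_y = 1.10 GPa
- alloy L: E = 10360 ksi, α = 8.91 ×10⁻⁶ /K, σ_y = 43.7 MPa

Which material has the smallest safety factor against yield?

With everything in SI (GPa, ×10⁻⁶/K, MPa):
  alloy H: E = 293.0, α = 11.1, σ_y = 315.0 → σ = 329 MPa, n = 0.959
  alloy J: E = 208.9, α = 13.7, σ_y = 1100 → σ = 289 MPa, n = 3.81
  alloy L: E = 71.43, α = 8.91, σ_y = 43.70 → σ = 64.3 MPa, n = 0.680
Alloy L has the lowest safety factor, n = 0.680.

alloy L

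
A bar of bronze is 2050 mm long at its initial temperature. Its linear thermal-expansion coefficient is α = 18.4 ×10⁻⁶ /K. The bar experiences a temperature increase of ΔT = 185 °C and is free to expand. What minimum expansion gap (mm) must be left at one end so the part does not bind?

ΔL = α·L₀·ΔT = 18.4×10⁻⁶ × 2050 mm × 185.0 K = 6.98 mm.

6.98 mm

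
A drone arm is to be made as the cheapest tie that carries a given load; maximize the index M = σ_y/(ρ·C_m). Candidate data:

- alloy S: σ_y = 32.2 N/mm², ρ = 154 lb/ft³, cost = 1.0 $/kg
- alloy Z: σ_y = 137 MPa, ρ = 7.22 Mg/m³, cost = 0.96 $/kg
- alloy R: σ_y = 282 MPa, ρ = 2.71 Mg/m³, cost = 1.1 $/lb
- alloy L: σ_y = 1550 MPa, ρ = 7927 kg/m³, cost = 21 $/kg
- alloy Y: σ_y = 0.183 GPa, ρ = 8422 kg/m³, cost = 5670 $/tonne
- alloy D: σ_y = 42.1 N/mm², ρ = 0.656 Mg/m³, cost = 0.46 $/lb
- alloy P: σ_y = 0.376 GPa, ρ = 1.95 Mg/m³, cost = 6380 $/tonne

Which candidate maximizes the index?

alloy D

Convert each candidate to consistent units, then evaluate M:
  alloy S: σ_y = 32.20 MPa, ρ = 2467 kg/m³, cost = 1.000 $/kg
  alloy Z: σ_y = 137.0 MPa, ρ = 7220 kg/m³, cost = 0.9600 $/kg
  alloy R: σ_y = 282.0 MPa, ρ = 2710 kg/m³, cost = 2.425 $/kg
  alloy L: σ_y = 1550 MPa, ρ = 7927 kg/m³, cost = 21.00 $/kg
  alloy Y: σ_y = 183.0 MPa, ρ = 8422 kg/m³, cost = 5.670 $/kg
  alloy D: σ_y = 42.10 MPa, ρ = 656.0 kg/m³, cost = 1.014 $/kg
  alloy P: σ_y = 376.0 MPa, ρ = 1950 kg/m³, cost = 6.380 $/kg
  alloy D: M = 63.3 kN·m per $
  alloy R: M = 42.9 kN·m per $
  alloy P: M = 30.2 kN·m per $
  alloy Z: M = 19.8 kN·m per $
  alloy S: M = 13.1 kN·m per $
  alloy L: M = 9.31 kN·m per $
  alloy Y: M = 3.83 kN·m per $
The maximum is for alloy D.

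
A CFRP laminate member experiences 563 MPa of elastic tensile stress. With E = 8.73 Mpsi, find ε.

E = 8.73 Mpsi = 60.19 GPa = 60190 MPa.
ε = σ/E = 563 / 60190 = 9.35×10⁻³.

9.35×10⁻³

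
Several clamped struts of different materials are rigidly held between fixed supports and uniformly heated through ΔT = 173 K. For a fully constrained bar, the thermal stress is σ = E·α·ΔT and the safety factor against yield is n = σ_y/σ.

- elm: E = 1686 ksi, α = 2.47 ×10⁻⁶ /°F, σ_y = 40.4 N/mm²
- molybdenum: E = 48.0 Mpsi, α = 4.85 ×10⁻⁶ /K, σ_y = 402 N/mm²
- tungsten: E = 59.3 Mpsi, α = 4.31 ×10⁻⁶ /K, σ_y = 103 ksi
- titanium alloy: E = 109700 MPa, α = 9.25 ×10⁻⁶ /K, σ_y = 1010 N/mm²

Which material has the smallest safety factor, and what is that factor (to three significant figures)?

Per material, after unit conversion:
  elm: E = 11.62, α = 4.45, σ_y = 40.40 → σ = 8.94 MPa, n = 4.52
  molybdenum: E = 330.9, α = 4.85, σ_y = 402.0 → σ = 278 MPa, n = 1.45
  tungsten: E = 408.9, α = 4.31, σ_y = 710.2 → σ = 305 MPa, n = 2.33
  titanium alloy: E = 109.7, α = 9.25, σ_y = 1010 → σ = 176 MPa, n = 5.75
Molybdenum has the lowest safety factor, n = 1.45.

molybdenum, n = 1.45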